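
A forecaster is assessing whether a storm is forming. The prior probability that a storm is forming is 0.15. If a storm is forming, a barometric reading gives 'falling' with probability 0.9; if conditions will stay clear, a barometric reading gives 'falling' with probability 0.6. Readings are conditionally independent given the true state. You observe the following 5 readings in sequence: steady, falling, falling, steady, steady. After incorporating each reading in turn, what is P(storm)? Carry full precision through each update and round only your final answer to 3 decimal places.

0.006

Each posterior becomes the prior for the next update.
After 'steady': P(storm) = 0.1·0.1500 / (0.1·0.1500 + 0.4·0.8500) ≈ 0.0423
After 'falling': P(storm) = 0.9·0.0423 / (0.9·0.0423 + 0.6·0.9577) ≈ 0.0621
After 'falling': P(storm) = 0.9·0.0621 / (0.9·0.0621 + 0.6·0.9379) ≈ 0.0903
After 'steady': P(storm) = 0.1·0.0903 / (0.1·0.0903 + 0.4·0.9097) ≈ 0.0242
After 'steady': P(storm) = 0.1·0.0242 / (0.1·0.0242 + 0.4·0.9758) ≈ 0.0062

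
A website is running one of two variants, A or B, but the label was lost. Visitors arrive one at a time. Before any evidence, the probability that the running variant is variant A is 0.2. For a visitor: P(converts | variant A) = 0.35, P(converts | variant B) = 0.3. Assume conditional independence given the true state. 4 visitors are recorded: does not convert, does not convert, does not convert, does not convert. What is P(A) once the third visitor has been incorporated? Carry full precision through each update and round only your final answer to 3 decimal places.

0.167

Each posterior becomes the prior for the next update.
After 'does not convert': P(A) = 0.65·0.2000 / (0.65·0.2000 + 0.7·0.8000) ≈ 0.1884
After 'does not convert': P(A) = 0.65·0.1884 / (0.65·0.1884 + 0.7·0.8116) ≈ 0.1773
After 'does not convert': P(A) = 0.65·0.1773 / (0.65·0.1773 + 0.7·0.8227) ≈ 0.1668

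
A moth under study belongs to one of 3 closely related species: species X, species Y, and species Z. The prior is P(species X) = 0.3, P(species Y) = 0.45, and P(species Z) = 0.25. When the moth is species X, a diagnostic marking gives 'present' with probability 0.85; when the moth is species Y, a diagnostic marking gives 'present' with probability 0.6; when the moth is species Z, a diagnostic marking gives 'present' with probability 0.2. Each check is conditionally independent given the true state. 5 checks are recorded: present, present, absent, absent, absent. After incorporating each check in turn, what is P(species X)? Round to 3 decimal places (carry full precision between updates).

0.045

After 'present': normaliser = 0.85·0.3000 + 0.6·0.4500 + 0.2·0.2500; P(species X) ≈ 0.4435, P(species Y) ≈ 0.4696, P(species Z) ≈ 0.0870
After 'present': normaliser = 0.85·0.4435 + 0.6·0.4696 + 0.2·0.0870; P(species X) ≈ 0.5576, P(species Y) ≈ 0.4167, P(species Z) ≈ 0.0257
After 'absent': normaliser = 0.15·0.5576 + 0.4·0.4167 + 0.8·0.0257; P(species X) ≈ 0.3087, P(species Y) ≈ 0.6153, P(species Z) ≈ 0.0760
After 'absent': normaliser = 0.15·0.3087 + 0.4·0.6153 + 0.8·0.0760; P(species X) ≈ 0.1311, P(species Y) ≈ 0.6968, P(species Z) ≈ 0.1721
After 'absent': normaliser = 0.15·0.1311 + 0.4·0.6968 + 0.8·0.1721; P(species X) ≈ 0.0451, P(species Y) ≈ 0.6392, P(species Z) ≈ 0.3157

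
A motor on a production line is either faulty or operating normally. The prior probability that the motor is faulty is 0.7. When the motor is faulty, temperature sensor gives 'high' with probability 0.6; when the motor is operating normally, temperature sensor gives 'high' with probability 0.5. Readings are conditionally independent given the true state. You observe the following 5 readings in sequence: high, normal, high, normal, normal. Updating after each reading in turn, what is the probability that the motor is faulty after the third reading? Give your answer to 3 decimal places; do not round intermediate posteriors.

After 'high': P(faulty) = 0.6·0.7000 / (0.6·0.7000 + 0.5·0.3000) ≈ 0.7368
After 'normal': P(faulty) = 0.4·0.7368 / (0.4·0.7368 + 0.5·0.2632) ≈ 0.6914
After 'high': P(faulty) = 0.6·0.6914 / (0.6·0.6914 + 0.5·0.3086) ≈ 0.7289

0.729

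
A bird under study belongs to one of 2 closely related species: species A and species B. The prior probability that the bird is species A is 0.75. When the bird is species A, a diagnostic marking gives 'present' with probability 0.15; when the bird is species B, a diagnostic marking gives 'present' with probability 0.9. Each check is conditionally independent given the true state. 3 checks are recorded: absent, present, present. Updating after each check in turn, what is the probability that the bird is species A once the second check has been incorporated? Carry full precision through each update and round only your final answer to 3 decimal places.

After 'absent': P(species A) = 0.85·0.7500 / (0.85·0.7500 + 0.1·0.2500) ≈ 0.9623
After 'present': P(species A) = 0.15·0.9623 / (0.15·0.9623 + 0.9·0.0377) ≈ 0.8095

0.810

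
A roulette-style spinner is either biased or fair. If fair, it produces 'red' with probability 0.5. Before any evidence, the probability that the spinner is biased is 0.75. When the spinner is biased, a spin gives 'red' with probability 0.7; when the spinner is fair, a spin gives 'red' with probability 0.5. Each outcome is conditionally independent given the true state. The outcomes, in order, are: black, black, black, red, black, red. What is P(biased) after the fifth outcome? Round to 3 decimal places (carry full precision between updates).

0.352

After 'black': P(biased) = 0.3·0.7500 / (0.3·0.7500 + 0.5·0.2500) ≈ 0.6429
After 'black': P(biased) = 0.3·0.6429 / (0.3·0.6429 + 0.5·0.3571) ≈ 0.5192
After 'black': P(biased) = 0.3·0.5192 / (0.3·0.5192 + 0.5·0.4808) ≈ 0.3932
After 'red': P(biased) = 0.7·0.3932 / (0.7·0.3932 + 0.5·0.6068) ≈ 0.4757
After 'black': P(biased) = 0.3·0.4757 / (0.3·0.4757 + 0.5·0.5243) ≈ 0.3525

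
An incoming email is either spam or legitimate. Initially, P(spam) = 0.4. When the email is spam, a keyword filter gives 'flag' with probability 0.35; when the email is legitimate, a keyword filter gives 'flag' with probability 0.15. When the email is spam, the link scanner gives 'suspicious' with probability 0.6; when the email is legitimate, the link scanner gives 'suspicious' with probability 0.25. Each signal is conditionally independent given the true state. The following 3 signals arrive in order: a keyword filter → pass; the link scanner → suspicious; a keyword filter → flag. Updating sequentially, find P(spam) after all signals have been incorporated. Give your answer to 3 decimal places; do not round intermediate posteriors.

Each posterior becomes the prior for the next update.
After a keyword filter='pass': P(spam) = 0.65·0.4000 / (0.65·0.4000 + 0.85·0.6000) ≈ 0.3377
After the link scanner='suspicious': P(spam) = 0.6·0.3377 / (0.6·0.3377 + 0.25·0.6623) ≈ 0.5503
After a keyword filter='flag': P(spam) = 0.35·0.5503 / (0.35·0.5503 + 0.15·0.4497) ≈ 0.7406

0.741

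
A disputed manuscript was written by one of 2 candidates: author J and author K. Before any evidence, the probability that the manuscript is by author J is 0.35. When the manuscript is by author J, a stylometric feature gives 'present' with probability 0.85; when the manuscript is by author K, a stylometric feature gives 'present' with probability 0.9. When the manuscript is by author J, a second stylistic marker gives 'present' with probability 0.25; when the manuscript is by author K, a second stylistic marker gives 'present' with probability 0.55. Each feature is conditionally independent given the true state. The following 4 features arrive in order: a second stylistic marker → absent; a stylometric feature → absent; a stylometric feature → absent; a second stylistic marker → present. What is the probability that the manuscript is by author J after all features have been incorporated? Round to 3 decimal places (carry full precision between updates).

0.479

After a second stylistic marker='absent': P(author J) = 0.75·0.3500 / (0.75·0.3500 + 0.45·0.6500) ≈ 0.4730
After a stylometric feature='absent': P(author J) = 0.15·0.4730 / (0.15·0.4730 + 0.1·0.5270) ≈ 0.5738
After a stylometric feature='absent': P(author J) = 0.15·0.5738 / (0.15·0.5738 + 0.1·0.4262) ≈ 0.6688
After a second stylistic marker='present': P(author J) = 0.25·0.6688 / (0.25·0.6688 + 0.55·0.3312) ≈ 0.4786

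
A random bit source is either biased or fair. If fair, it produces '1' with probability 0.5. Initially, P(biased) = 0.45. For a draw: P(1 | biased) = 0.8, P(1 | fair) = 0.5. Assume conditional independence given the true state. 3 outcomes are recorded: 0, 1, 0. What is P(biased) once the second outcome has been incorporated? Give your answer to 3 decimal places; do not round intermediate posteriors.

0.344

After '0': P(biased) = 0.2·0.4500 / (0.2·0.4500 + 0.5·0.5500) ≈ 0.2466
After '1': P(biased) = 0.8·0.2466 / (0.8·0.2466 + 0.5·0.7534) ≈ 0.3437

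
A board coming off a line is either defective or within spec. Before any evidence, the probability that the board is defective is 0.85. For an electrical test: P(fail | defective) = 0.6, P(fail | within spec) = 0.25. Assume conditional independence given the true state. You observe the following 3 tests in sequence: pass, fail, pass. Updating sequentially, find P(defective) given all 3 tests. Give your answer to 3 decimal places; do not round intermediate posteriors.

0.795

After 'pass': P(defective) = 0.4·0.8500 / (0.4·0.8500 + 0.75·0.1500) ≈ 0.7514
After 'fail': P(defective) = 0.6·0.7514 / (0.6·0.7514 + 0.25·0.2486) ≈ 0.8788
After 'pass': P(defective) = 0.4·0.8788 / (0.4·0.8788 + 0.75·0.1212) ≈ 0.7946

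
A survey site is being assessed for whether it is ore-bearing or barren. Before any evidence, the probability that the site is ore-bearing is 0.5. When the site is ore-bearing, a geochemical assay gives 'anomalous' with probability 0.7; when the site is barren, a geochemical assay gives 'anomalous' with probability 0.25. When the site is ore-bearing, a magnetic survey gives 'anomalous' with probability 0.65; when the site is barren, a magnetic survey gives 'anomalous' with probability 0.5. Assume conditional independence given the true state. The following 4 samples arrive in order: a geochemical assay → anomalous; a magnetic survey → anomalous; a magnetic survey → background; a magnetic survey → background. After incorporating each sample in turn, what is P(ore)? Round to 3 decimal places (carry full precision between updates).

Apply Bayes' rule sequentially, carrying P(ore) forward.
After a geochemical assay='anomalous': P(ore) = 0.7·0.5000 / (0.7·0.5000 + 0.25·0.5000) ≈ 0.7368
After a magnetic survey='anomalous': P(ore) = 0.65·0.7368 / (0.65·0.7368 + 0.5·0.2632) ≈ 0.7845
After a magnetic survey='background': P(ore) = 0.35·0.7845 / (0.35·0.7845 + 0.5·0.2155) ≈ 0.7182
After a magnetic survey='background': P(ore) = 0.35·0.7182 / (0.35·0.7182 + 0.5·0.2818) ≈ 0.6408

0.641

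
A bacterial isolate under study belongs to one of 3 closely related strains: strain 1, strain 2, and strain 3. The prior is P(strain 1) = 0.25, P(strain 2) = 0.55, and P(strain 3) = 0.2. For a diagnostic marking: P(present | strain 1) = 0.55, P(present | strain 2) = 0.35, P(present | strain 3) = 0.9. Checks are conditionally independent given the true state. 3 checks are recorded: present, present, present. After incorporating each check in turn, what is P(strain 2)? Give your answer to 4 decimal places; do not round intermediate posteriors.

Each posterior becomes the prior for the next update.
After 'present': normaliser = 0.55·0.2500 + 0.35·0.5500 + 0.9·0.2000; P(strain 1) ≈ 0.2696, P(strain 2) ≈ 0.3775, P(strain 3) ≈ 0.3529
After 'present': normaliser = 0.55·0.2696 + 0.35·0.3775 + 0.9·0.3529; P(strain 1) ≈ 0.2480, P(strain 2) ≈ 0.2209, P(strain 3) ≈ 0.5311
After 'present': normaliser = 0.55·0.2480 + 0.35·0.2209 + 0.9·0.5311; P(strain 1) ≈ 0.1972, P(strain 2) ≈ 0.1118, P(strain 3) ≈ 0.6911

0.1118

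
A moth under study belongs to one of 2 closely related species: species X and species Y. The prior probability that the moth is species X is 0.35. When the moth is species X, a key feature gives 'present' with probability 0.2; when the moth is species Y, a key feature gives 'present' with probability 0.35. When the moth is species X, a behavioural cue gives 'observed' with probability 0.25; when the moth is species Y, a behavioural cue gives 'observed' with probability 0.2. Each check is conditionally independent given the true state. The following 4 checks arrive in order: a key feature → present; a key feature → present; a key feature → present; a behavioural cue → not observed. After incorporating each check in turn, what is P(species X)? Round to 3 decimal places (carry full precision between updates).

After a key feature='present': P(species X) = 0.2·0.3500 / (0.2·0.3500 + 0.35·0.6500) ≈ 0.2353
After a key feature='present': P(species X) = 0.2·0.2353 / (0.2·0.2353 + 0.35·0.7647) ≈ 0.1495
After a key feature='present': P(species X) = 0.2·0.1495 / (0.2·0.1495 + 0.35·0.8505) ≈ 0.0913
After a behavioural cue='not observed': P(species X) = 0.75·0.0913 / (0.75·0.0913 + 0.8·0.9087) ≈ 0.0861

0.086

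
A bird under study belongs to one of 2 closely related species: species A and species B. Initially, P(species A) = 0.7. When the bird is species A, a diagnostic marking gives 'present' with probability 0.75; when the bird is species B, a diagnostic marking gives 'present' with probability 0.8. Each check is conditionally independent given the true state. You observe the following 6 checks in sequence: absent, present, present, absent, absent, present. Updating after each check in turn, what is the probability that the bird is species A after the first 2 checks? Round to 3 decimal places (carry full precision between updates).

0.732

After 'absent': P(species A) = 0.25·0.7000 / (0.25·0.7000 + 0.2·0.3000) ≈ 0.7447
After 'present': P(species A) = 0.75·0.7447 / (0.75·0.7447 + 0.8·0.2553) ≈ 0.7322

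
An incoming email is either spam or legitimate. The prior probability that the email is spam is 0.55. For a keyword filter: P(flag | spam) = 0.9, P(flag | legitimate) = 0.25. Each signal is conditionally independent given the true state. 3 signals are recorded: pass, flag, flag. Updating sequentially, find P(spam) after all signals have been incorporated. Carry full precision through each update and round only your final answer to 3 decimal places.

After 'pass': P(spam) = 0.1·0.5500 / (0.1·0.5500 + 0.75·0.4500) ≈ 0.1401
After 'flag': P(spam) = 0.9·0.1401 / (0.9·0.1401 + 0.25·0.8599) ≈ 0.3697
After 'flag': P(spam) = 0.9·0.3697 / (0.9·0.3697 + 0.25·0.6303) ≈ 0.6787

0.679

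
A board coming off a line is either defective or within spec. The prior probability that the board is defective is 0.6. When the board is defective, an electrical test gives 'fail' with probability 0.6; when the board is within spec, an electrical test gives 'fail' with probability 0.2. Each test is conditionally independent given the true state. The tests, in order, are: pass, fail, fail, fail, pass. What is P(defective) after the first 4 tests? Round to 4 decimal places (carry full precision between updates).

0.9529

Apply Bayes' rule sequentially, carrying P(defective) forward.
After 'pass': P(defective) = 0.4·0.6000 / (0.4·0.6000 + 0.8·0.4000) ≈ 0.4286
After 'fail': P(defective) = 0.6·0.4286 / (0.6·0.4286 + 0.2·0.5714) ≈ 0.6923
After 'fail': P(defective) = 0.6·0.6923 / (0.6·0.6923 + 0.2·0.3077) ≈ 0.8710
After 'fail': P(defective) = 0.6·0.8710 / (0.6·0.8710 + 0.2·0.1290) ≈ 0.9529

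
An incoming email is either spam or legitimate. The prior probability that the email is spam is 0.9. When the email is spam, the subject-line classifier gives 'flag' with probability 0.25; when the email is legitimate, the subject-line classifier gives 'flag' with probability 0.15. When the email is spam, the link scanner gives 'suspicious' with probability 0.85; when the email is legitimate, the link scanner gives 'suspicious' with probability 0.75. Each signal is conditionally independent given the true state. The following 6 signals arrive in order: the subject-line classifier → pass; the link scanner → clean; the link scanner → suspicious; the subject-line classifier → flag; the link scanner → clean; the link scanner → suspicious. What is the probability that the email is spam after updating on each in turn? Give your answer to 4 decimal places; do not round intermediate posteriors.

0.8596

After the subject-line classifier='pass': P(spam) = 0.75·0.9000 / (0.75·0.9000 + 0.85·0.1000) ≈ 0.8882
After the link scanner='clean': P(spam) = 0.15·0.8882 / (0.15·0.8882 + 0.25·0.1118) ≈ 0.8265
After the link scanner='suspicious': P(spam) = 0.85·0.8265 / (0.85·0.8265 + 0.75·0.1735) ≈ 0.8438
After the subject-line classifier='flag': P(spam) = 0.25·0.8438 / (0.25·0.8438 + 0.15·0.1562) ≈ 0.9000
After the link scanner='clean': P(spam) = 0.15·0.9000 / (0.15·0.9000 + 0.25·0.1000) ≈ 0.8438
After the link scanner='suspicious': P(spam) = 0.85·0.8438 / (0.85·0.8438 + 0.75·0.1562) ≈ 0.8596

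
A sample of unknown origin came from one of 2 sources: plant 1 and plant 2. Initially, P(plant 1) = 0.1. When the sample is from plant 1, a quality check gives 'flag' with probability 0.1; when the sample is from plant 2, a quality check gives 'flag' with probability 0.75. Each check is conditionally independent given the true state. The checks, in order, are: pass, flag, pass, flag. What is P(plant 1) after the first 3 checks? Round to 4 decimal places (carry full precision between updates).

0.1611

Each posterior becomes the prior for the next update.
After 'pass': P(plant 1) = 0.9·0.1000 / (0.9·0.1000 + 0.25·0.9000) ≈ 0.2857
After 'flag': P(plant 1) = 0.1·0.2857 / (0.1·0.2857 + 0.75·0.7143) ≈ 0.0506
After 'pass': P(plant 1) = 0.9·0.0506 / (0.9·0.0506 + 0.25·0.9494) ≈ 0.1611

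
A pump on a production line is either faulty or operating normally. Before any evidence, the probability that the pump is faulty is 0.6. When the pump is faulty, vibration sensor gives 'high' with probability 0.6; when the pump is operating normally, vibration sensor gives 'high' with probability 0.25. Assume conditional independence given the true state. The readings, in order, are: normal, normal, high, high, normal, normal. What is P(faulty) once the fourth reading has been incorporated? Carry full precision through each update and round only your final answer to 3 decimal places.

After 'normal': P(faulty) = 0.4·0.6000 / (0.4·0.6000 + 0.75·0.4000) ≈ 0.4444
After 'normal': P(faulty) = 0.4·0.4444 / (0.4·0.4444 + 0.75·0.5556) ≈ 0.2991
After 'high': P(faulty) = 0.6·0.2991 / (0.6·0.2991 + 0.25·0.7009) ≈ 0.5059
After 'high': P(faulty) = 0.6·0.5059 / (0.6·0.5059 + 0.25·0.4941) ≈ 0.7108

0.711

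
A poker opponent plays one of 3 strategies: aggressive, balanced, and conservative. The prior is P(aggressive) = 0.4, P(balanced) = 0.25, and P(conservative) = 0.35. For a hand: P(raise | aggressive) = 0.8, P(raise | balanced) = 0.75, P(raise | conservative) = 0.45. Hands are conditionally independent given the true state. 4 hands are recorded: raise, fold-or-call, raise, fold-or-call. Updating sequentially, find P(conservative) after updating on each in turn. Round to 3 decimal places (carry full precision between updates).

After 'raise': normaliser = 0.8·0.4000 + 0.75·0.2500 + 0.45·0.3500; P(aggressive) ≈ 0.4812, P(balanced) ≈ 0.2820, P(conservative) ≈ 0.2368
After 'fold-or-call': normaliser = 0.2·0.4812 + 0.25·0.2820 + 0.55·0.2368; P(aggressive) ≈ 0.3241, P(balanced) ≈ 0.2373, P(conservative) ≈ 0.4386
After 'raise': normaliser = 0.8·0.3241 + 0.75·0.2373 + 0.45·0.4386; P(aggressive) ≈ 0.4085, P(balanced) ≈ 0.2805, P(conservative) ≈ 0.3110
After 'fold-or-call': normaliser = 0.2·0.4085 + 0.25·0.2805 + 0.55·0.3110; P(aggressive) ≈ 0.2530, P(balanced) ≈ 0.2172, P(conservative) ≈ 0.5298

0.530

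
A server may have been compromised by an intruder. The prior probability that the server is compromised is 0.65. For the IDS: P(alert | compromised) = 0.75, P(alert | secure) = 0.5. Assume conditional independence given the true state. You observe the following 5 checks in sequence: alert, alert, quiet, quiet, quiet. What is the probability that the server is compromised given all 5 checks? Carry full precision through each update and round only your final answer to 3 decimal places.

Each posterior becomes the prior for the next update.
After 'alert': P(compromised) = 0.75·0.6500 / (0.75·0.6500 + 0.5·0.3500) ≈ 0.7358
After 'alert': P(compromised) = 0.75·0.7358 / (0.75·0.7358 + 0.5·0.2642) ≈ 0.8069
After 'quiet': P(compromised) = 0.25·0.8069 / (0.25·0.8069 + 0.5·0.1931) ≈ 0.6763
After 'quiet': P(compromised) = 0.25·0.6763 / (0.25·0.6763 + 0.5·0.3237) ≈ 0.5109
After 'quiet': P(compromised) = 0.25·0.5109 / (0.25·0.5109 + 0.5·0.4891) ≈ 0.3431

0.343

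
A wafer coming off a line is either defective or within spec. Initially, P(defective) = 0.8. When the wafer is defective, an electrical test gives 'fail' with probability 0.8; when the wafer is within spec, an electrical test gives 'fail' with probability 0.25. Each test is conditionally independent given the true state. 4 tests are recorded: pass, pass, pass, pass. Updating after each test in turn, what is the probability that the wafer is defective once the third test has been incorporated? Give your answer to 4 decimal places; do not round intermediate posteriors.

Each posterior becomes the prior for the next update.
After 'pass': P(defective) = 0.2·0.8000 / (0.2·0.8000 + 0.75·0.2000) ≈ 0.5161
After 'pass': P(defective) = 0.2·0.5161 / (0.2·0.5161 + 0.75·0.4839) ≈ 0.2215
After 'pass': P(defective) = 0.2·0.2215 / (0.2·0.2215 + 0.75·0.7785) ≈ 0.0705

0.0705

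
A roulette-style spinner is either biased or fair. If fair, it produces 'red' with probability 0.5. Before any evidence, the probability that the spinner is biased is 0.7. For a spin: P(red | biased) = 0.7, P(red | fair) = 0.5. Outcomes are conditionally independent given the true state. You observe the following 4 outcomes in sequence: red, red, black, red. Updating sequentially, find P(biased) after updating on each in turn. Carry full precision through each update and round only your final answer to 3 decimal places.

0.793

After 'red': P(biased) = 0.7·0.7000 / (0.7·0.7000 + 0.5·0.3000) ≈ 0.7656
After 'red': P(biased) = 0.7·0.7656 / (0.7·0.7656 + 0.5·0.2344) ≈ 0.8206
After 'black': P(biased) = 0.3·0.8206 / (0.3·0.8206 + 0.5·0.1794) ≈ 0.7329
After 'red': P(biased) = 0.7·0.7329 / (0.7·0.7329 + 0.5·0.2671) ≈ 0.7935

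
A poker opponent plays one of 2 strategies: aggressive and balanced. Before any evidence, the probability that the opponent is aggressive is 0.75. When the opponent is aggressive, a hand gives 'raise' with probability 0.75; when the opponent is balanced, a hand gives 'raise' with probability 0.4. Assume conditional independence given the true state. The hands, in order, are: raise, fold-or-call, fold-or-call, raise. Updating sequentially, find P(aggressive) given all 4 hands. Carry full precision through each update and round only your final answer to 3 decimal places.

Apply Bayes' rule sequentially, carrying P(aggressive) forward.
After 'raise': P(aggressive) = 0.75·0.7500 / (0.75·0.7500 + 0.4·0.2500) ≈ 0.8491
After 'fold-or-call': P(aggressive) = 0.25·0.8491 / (0.25·0.8491 + 0.6·0.1509) ≈ 0.7009
After 'fold-or-call': P(aggressive) = 0.25·0.7009 / (0.25·0.7009 + 0.6·0.2991) ≈ 0.4941
After 'raise': P(aggressive) = 0.75·0.4941 / (0.75·0.4941 + 0.4·0.5059) ≈ 0.6468

0.647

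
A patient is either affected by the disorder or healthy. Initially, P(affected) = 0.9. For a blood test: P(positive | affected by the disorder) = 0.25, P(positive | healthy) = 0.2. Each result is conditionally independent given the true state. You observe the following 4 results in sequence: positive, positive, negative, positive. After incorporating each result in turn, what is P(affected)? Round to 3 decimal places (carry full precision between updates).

0.943

After 'positive': P(affected) = 0.25·0.9000 / (0.25·0.9000 + 0.2·0.1000) ≈ 0.9184
After 'positive': P(affected) = 0.25·0.9184 / (0.25·0.9184 + 0.2·0.0816) ≈ 0.9336
After 'negative': P(affected) = 0.75·0.9336 / (0.75·0.9336 + 0.8·0.0664) ≈ 0.9295
After 'positive': P(affected) = 0.25·0.9295 / (0.25·0.9295 + 0.2·0.0705) ≈ 0.9428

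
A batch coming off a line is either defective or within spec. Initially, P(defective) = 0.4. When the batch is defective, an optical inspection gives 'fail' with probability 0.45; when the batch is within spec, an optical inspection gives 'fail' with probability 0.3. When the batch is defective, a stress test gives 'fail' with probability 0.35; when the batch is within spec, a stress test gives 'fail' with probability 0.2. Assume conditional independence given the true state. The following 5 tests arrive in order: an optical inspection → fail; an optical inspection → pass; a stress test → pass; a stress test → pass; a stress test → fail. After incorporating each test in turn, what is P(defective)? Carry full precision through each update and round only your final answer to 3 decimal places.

After an optical inspection='fail': P(defective) = 0.45·0.4000 / (0.45·0.4000 + 0.3·0.6000) ≈ 0.5000
After an optical inspection='pass': P(defective) = 0.55·0.5000 / (0.55·0.5000 + 0.7·0.5000) ≈ 0.4400
After a stress test='pass': P(defective) = 0.65·0.4400 / (0.65·0.4400 + 0.8·0.5600) ≈ 0.3896
After a stress test='pass': P(defective) = 0.65·0.3896 / (0.65·0.3896 + 0.8·0.6104) ≈ 0.3415
After a stress test='fail': P(defective) = 0.35·0.3415 / (0.35·0.3415 + 0.2·0.6585) ≈ 0.4758

0.476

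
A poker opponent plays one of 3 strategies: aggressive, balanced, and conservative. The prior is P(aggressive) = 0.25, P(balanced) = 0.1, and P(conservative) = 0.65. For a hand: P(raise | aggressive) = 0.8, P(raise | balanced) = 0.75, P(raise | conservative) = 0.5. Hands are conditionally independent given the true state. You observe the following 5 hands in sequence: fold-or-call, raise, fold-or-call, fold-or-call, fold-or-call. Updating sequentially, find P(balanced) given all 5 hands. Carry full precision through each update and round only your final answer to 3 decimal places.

Each posterior becomes the prior for the next update.
After 'fold-or-call': normaliser = 0.2·0.2500 + 0.25·0.1000 + 0.5·0.6500; P(aggressive) ≈ 0.1250, P(balanced) ≈ 0.0625, P(conservative) ≈ 0.8125
After 'raise': normaliser = 0.8·0.1250 + 0.75·0.0625 + 0.5·0.8125; P(aggressive) ≈ 0.1808, P(balanced) ≈ 0.0847, P(conservative) ≈ 0.7345
After 'fold-or-call': normaliser = 0.2·0.1808 + 0.25·0.0847 + 0.5·0.7345; P(aggressive) ≈ 0.0852, P(balanced) ≈ 0.0499, P(conservative) ≈ 0.8649
After 'fold-or-call': normaliser = 0.2·0.0852 + 0.25·0.0499 + 0.5·0.8649; P(aggressive) ≈ 0.0369, P(balanced) ≈ 0.0270, P(conservative) ≈ 0.9361
After 'fold-or-call': normaliser = 0.2·0.0369 + 0.25·0.0270 + 0.5·0.9361; P(aggressive) ≈ 0.0153, P(balanced) ≈ 0.0140, P(conservative) ≈ 0.9707

0.014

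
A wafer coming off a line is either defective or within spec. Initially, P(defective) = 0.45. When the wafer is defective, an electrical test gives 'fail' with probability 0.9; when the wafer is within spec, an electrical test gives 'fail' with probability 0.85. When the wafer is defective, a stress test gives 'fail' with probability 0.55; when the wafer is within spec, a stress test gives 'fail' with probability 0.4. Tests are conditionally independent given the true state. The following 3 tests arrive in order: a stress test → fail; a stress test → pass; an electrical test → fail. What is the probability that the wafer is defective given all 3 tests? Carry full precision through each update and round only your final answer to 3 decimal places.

0.472

After a stress test='fail': P(defective) = 0.55·0.4500 / (0.55·0.4500 + 0.4·0.5500) ≈ 0.5294
After a stress test='pass': P(defective) = 0.45·0.5294 / (0.45·0.5294 + 0.6·0.4706) ≈ 0.4576
After an electrical test='fail': P(defective) = 0.9·0.4576 / (0.9·0.4576 + 0.85·0.5424) ≈ 0.4718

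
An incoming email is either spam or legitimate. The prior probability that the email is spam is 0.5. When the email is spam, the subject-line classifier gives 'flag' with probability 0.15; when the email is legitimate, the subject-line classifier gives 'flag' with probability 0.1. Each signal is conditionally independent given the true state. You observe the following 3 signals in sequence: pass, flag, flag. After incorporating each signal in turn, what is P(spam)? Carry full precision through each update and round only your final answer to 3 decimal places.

After 'pass': P(spam) = 0.85·0.5000 / (0.85·0.5000 + 0.9·0.5000) ≈ 0.4857
After 'flag': P(spam) = 0.15·0.4857 / (0.15·0.4857 + 0.1·0.5143) ≈ 0.5862
After 'flag': P(spam) = 0.15·0.5862 / (0.15·0.5862 + 0.1·0.4138) ≈ 0.6800

0.680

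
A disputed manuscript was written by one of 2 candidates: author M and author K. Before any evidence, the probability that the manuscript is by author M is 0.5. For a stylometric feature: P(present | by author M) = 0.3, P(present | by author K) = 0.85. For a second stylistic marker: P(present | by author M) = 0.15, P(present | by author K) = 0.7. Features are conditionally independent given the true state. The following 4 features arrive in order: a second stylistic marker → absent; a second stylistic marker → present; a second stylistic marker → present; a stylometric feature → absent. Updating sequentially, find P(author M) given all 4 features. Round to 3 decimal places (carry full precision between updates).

After a second stylistic marker='absent': P(author M) = 0.85·0.5000 / (0.85·0.5000 + 0.3·0.5000) ≈ 0.7391
After a second stylistic marker='present': P(author M) = 0.15·0.7391 / (0.15·0.7391 + 0.7·0.2609) ≈ 0.3778
After a second stylistic marker='present': P(author M) = 0.15·0.3778 / (0.15·0.3778 + 0.7·0.6222) ≈ 0.1151
After a stylometric feature='absent': P(author M) = 0.7·0.1151 / (0.7·0.1151 + 0.15·0.8849) ≈ 0.3778

0.378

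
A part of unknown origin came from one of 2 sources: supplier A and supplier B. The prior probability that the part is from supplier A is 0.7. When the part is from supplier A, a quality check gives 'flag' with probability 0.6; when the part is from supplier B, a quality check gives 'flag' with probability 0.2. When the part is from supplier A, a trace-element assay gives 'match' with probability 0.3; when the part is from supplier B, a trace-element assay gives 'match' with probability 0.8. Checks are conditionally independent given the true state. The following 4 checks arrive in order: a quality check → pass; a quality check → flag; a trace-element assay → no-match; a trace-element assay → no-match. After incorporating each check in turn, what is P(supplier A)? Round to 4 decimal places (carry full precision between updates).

After a quality check='pass': P(supplier A) = 0.4·0.7000 / (0.4·0.7000 + 0.8·0.3000) ≈ 0.5385
After a quality check='flag': P(supplier A) = 0.6·0.5385 / (0.6·0.5385 + 0.2·0.4615) ≈ 0.7778
After a trace-element assay='no-match': P(supplier A) = 0.7·0.7778 / (0.7·0.7778 + 0.2·0.2222) ≈ 0.9245
After a trace-element assay='no-match': P(supplier A) = 0.7·0.9245 / (0.7·0.9245 + 0.2·0.0755) ≈ 0.9772

0.9772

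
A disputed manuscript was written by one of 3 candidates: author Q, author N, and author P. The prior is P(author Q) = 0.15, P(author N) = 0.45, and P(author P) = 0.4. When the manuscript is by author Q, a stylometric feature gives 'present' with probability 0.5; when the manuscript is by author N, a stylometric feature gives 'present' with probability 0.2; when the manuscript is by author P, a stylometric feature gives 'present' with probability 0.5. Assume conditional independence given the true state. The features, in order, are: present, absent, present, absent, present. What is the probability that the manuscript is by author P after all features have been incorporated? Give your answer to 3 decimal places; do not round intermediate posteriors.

After 'present': normaliser = 0.5·0.1500 + 0.2·0.4500 + 0.5·0.4000; P(author Q) ≈ 0.2055, P(author N) ≈ 0.2466, P(author P) ≈ 0.5479
After 'absent': normaliser = 0.5·0.2055 + 0.8·0.2466 + 0.5·0.5479; P(author Q) ≈ 0.1790, P(author N) ≈ 0.3437, P(author P) ≈ 0.4773
After 'present': normaliser = 0.5·0.1790 + 0.2·0.3437 + 0.5·0.4773; P(author Q) ≈ 0.2255, P(author N) ≈ 0.1732, P(author P) ≈ 0.6013
After 'absent': normaliser = 0.5·0.2255 + 0.8·0.1732 + 0.5·0.6013; P(author Q) ≈ 0.2043, P(author N) ≈ 0.2510, P(author P) ≈ 0.5447
After 'present': normaliser = 0.5·0.2043 + 0.2·0.2510 + 0.5·0.5447; P(author Q) ≈ 0.2405, P(author N) ≈ 0.1182, P(author P) ≈ 0.6413

0.641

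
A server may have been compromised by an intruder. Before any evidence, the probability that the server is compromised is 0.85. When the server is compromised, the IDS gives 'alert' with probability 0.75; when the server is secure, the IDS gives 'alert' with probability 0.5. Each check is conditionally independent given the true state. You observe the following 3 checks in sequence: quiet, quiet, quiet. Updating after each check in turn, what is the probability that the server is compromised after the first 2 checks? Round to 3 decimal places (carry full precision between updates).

After 'quiet': P(compromised) = 0.25·0.8500 / (0.25·0.8500 + 0.5·0.1500) ≈ 0.7391
After 'quiet': P(compromised) = 0.25·0.7391 / (0.25·0.7391 + 0.5·0.2609) ≈ 0.5862

0.586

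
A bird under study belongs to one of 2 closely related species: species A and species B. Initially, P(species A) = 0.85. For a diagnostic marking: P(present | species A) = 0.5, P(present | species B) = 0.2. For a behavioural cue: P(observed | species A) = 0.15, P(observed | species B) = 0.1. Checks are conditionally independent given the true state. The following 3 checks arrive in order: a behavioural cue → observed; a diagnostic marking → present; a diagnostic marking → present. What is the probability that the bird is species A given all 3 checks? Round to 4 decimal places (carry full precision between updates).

0.9815

After a behavioural cue='observed': P(species A) = 0.15·0.8500 / (0.15·0.8500 + 0.1·0.1500) ≈ 0.8947
After a diagnostic marking='present': P(species A) = 0.5·0.8947 / (0.5·0.8947 + 0.2·0.1053) ≈ 0.9551
After a diagnostic marking='present': P(species A) = 0.5·0.9551 / (0.5·0.9551 + 0.2·0.0449) ≈ 0.9815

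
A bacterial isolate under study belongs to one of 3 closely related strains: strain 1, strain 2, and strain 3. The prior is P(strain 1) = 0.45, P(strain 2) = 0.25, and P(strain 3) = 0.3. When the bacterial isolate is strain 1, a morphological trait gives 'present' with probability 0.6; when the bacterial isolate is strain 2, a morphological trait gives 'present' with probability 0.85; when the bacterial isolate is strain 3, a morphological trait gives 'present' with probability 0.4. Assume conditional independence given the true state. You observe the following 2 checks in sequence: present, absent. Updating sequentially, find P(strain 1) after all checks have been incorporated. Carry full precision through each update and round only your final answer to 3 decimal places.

Each posterior becomes the prior for the next update.
After 'present': normaliser = 0.6·0.4500 + 0.85·0.2500 + 0.4·0.3000; P(strain 1) ≈ 0.4481, P(strain 2) ≈ 0.3527, P(strain 3) ≈ 0.1992
After 'absent': normaliser = 0.4·0.4481 + 0.15·0.3527 + 0.6·0.1992; P(strain 1) ≈ 0.5097, P(strain 2) ≈ 0.1504, P(strain 3) ≈ 0.3398

0.510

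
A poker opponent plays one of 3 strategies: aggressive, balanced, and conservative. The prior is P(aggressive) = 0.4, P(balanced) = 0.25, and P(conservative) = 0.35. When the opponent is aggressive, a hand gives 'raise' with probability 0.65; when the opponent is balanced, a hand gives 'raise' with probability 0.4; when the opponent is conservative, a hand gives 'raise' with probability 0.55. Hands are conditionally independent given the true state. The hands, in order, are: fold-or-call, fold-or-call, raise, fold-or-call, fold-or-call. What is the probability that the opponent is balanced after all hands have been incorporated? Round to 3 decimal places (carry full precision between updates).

0.524

Apply Bayes' rule sequentially, carrying P(balanced) forward.
After 'fold-or-call': normaliser = 0.35·0.4000 + 0.6·0.2500 + 0.45·0.3500; P(aggressive) ≈ 0.3128, P(balanced) ≈ 0.3352, P(conservative) ≈ 0.3520
After 'fold-or-call': normaliser = 0.35·0.3128 + 0.6·0.3352 + 0.45·0.3520; P(aggressive) ≈ 0.2335, P(balanced) ≈ 0.4288, P(conservative) ≈ 0.3377
After 'raise': normaliser = 0.65·0.2335 + 0.4·0.4288 + 0.55·0.3377; P(aggressive) ≈ 0.2981, P(balanced) ≈ 0.3370, P(conservative) ≈ 0.3649
After 'fold-or-call': normaliser = 0.35·0.2981 + 0.6·0.3370 + 0.45·0.3649; P(aggressive) ≈ 0.2217, P(balanced) ≈ 0.4295, P(conservative) ≈ 0.3488
After 'fold-or-call': normaliser = 0.35·0.2217 + 0.6·0.4295 + 0.45·0.3488; P(aggressive) ≈ 0.1576, P(balanced) ≈ 0.5235, P(conservative) ≈ 0.3189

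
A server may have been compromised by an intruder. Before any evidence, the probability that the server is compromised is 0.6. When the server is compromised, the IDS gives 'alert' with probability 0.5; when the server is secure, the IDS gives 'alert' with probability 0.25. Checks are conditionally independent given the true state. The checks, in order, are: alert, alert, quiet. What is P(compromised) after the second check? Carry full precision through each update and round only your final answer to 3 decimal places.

After 'alert': P(compromised) = 0.5·0.6000 / (0.5·0.6000 + 0.25·0.4000) ≈ 0.7500
After 'alert': P(compromised) = 0.5·0.7500 / (0.5·0.7500 + 0.25·0.2500) ≈ 0.8571

0.857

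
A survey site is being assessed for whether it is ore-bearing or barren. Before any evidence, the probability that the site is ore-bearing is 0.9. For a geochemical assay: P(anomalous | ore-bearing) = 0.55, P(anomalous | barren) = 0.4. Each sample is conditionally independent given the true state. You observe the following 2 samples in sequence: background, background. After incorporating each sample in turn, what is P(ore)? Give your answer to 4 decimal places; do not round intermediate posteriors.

After 'background': P(ore) = 0.45·0.9000 / (0.45·0.9000 + 0.6·0.1000) ≈ 0.8710
After 'background': P(ore) = 0.45·0.8710 / (0.45·0.8710 + 0.6·0.1290) ≈ 0.8351

0.8351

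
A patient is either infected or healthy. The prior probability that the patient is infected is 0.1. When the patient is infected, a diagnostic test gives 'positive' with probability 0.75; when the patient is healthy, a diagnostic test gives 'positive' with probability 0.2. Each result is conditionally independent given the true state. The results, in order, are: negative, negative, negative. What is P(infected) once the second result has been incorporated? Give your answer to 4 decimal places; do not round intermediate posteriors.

After 'negative': P(infected) = 0.25·0.1000 / (0.25·0.1000 + 0.8·0.9000) ≈ 0.0336
After 'negative': P(infected) = 0.25·0.0336 / (0.25·0.0336 + 0.8·0.9664) ≈ 0.0107

0.0107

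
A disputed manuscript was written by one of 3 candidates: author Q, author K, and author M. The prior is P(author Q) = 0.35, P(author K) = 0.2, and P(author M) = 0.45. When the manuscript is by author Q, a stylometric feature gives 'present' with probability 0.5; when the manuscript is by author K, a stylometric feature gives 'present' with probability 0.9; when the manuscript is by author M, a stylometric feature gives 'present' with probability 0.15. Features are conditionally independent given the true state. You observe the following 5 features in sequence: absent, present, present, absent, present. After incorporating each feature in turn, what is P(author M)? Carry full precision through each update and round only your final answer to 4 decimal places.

0.0813

After 'absent': normaliser = 0.5·0.3500 + 0.1·0.2000 + 0.85·0.4500; P(author Q) ≈ 0.3030, P(author K) ≈ 0.0346, P(author M) ≈ 0.6623
After 'present': normaliser = 0.5·0.3030 + 0.9·0.0346 + 0.15·0.6623; P(author Q) ≈ 0.5372, P(author K) ≈ 0.1105, P(author M) ≈ 0.3523
After 'present': normaliser = 0.5·0.5372 + 0.9·0.1105 + 0.15·0.3523; P(author Q) ≈ 0.6382, P(author K) ≈ 0.2363, P(author M) ≈ 0.1255
After 'absent': normaliser = 0.5·0.6382 + 0.1·0.2363 + 0.85·0.1255; P(author Q) ≈ 0.7100, P(author K) ≈ 0.0526, P(author M) ≈ 0.2374
After 'present': normaliser = 0.5·0.7100 + 0.9·0.0526 + 0.15·0.2374; P(author Q) ≈ 0.8106, P(author K) ≈ 0.1081, P(author M) ≈ 0.0813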